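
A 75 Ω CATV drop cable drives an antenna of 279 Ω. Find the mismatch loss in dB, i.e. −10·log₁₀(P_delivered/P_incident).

Γ = (279 − 75)/(279 + 75) = 0.576
|Γ|² = 0.332, so P_del/P_inc = 1 − |Γ|² = 0.668
ML = −10·log₁₀(1 − |Γ|²)

mismatch loss ≈ 1.75 dB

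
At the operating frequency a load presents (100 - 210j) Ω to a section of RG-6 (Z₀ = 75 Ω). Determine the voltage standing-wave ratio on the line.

Γ = (Z_L − Z_0)/(Z_L + Z_0) = (25 − j210)/(175 − j210)
|Γ| = 211/273 = 0.774
VSWR = (1 + |Γ|)/(1 − |Γ|) = 1.77/0.226

VSWR ≈ 7.84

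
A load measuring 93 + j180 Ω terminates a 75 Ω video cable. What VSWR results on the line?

VSWR ≈ 6.54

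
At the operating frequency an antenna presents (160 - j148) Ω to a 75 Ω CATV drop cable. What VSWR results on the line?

Γ = (Z_L − Z_0)/(Z_L + Z_0) = (85 − j148)/(235 − j148)
|Γ| = 171/278 = 0.615
VSWR = (1 + |Γ|)/(1 − |Γ|) = 1.61/0.385

VSWR ≈ 4.19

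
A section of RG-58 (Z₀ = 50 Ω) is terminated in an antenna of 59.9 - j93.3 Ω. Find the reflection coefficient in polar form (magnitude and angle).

Γ ≈ 0.651 ∠ -43.6°

Γ = (Z_L − Z_0)/(Z_L + Z_0) = (9.9 − j93.3)/(109.9 − j93.3)
|Γ| = 93.8/144 = 0.651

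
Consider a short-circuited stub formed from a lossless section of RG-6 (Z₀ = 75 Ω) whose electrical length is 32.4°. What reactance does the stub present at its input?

tan(βl) = 0.635
For a short-circuited stub, Z_in = jZ_0·tan(βl)

X_in ≈ 47.6 Ω (inductive)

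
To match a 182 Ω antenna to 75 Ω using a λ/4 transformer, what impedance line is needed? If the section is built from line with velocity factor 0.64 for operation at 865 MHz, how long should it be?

Z_qwt = √(Z_0·R_L) = √(75 × 182) = √13650
λ = 0.64·c/f = 0.222 m, so l = λ/4 = 0.0555 m

Z_qwt ≈ 117 Ω; length ≈ 5.55 cm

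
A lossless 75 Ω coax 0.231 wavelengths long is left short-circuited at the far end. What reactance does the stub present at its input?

βl = 2π × 0.231 = 83.2°
tan(βl) = 8.34
For a short-circuited stub, Z_in = jZ_0·tan(βl)

X_in ≈ 625 Ω (inductive)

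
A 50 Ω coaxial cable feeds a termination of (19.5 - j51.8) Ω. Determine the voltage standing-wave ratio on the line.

VSWR ≈ 5.53

Γ = (Z_L − Z_0)/(Z_L + Z_0) = (-30.5 − j51.8)/(69.5 − j51.8)
|Γ| = 60.1/86.7 = 0.693
VSWR = (1 + |Γ|)/(1 − |Γ|) = 1.69/0.307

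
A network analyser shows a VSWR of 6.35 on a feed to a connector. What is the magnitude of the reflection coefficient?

|Γ| ≈ 0.728

|Γ| = (S − 1)/(S + 1) = (6.35 − 1)/(6.35 + 1) = 5.35/7.35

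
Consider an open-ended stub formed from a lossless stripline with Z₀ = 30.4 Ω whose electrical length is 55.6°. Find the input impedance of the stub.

Z_in ≈ −j20.8 Ω

tan(βl) = 1.46
For an open-ended stub, Z_in = −jZ_0·cot(βl) = −jZ_0/tan(βl)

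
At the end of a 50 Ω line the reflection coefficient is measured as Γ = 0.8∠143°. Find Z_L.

Z_L ≈ 6.17 + j16.5 Ω

Z_L = Z_0·(1 + Γ)/(1 − Γ) = 50·(0.361 + j0.481)/(1.64 − j0.481)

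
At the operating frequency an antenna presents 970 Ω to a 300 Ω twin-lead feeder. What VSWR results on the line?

Γ = (970 − 300)/(970 + 300) = 0.528
VSWR = (1 + 0.528)/(1 − 0.528)

VSWR ≈ 3.23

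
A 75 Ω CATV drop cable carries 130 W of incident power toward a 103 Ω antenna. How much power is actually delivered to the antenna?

Γ = (103 − 75)/(103 + 75) = 0.157
|Γ|² = 0.0247
P_refl = |Γ|²·P_inc = 3.22 W, P_del = (1 − |Γ|²)·P_inc = 127 W

P_delivered ≈ 127 W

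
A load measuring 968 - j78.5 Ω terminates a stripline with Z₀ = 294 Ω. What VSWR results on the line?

VSWR ≈ 3.32

Γ = (Z_L − Z_0)/(Z_L + Z_0) = (674 − j78.5)/(1262 − j78.5)
|Γ| = 679/1260 = 0.537
VSWR = (1 + |Γ|)/(1 − |Γ|) = 1.54/0.463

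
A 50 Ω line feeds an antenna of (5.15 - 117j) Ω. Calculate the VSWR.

Γ = (Z_L − Z_0)/(Z_L + Z_0) = (-44.85 − j117)/(55.15 − j117)
|Γ| = 125/129 = 0.969
VSWR = (1 + |Γ|)/(1 − |Γ|) = 1.97/0.0313

VSWR ≈ 63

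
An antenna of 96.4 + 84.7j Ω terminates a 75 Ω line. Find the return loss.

RL ≈ 6.8 dB

Γ = (21.4 + j84.7)/(171.4 + j84.7), |Γ| = 0.457
RL = −20·log₁₀|Γ| = −20·log₁₀(0.457)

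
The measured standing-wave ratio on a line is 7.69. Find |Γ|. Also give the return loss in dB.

|Γ| ≈ 0.77; return loss ≈ 2.27 dB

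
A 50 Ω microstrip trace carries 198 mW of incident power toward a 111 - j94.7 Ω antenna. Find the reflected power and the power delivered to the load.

|Γ| = |(61 − j94.7)/(161 − j94.7)| = 0.603
|Γ|² = 0.364
P_refl = |Γ|²·P_inc = 72 mW, P_del = (1 − |Γ|²)·P_inc = 126 mW

P_reflected ≈ 72 mW; P_delivered ≈ 126 mW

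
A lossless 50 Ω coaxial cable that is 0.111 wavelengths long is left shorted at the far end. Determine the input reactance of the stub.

βl = 2π × 0.111 = 40°
tan(βl) = 0.838
For a shorted stub, Z_in = jZ_0·tan(βl)

X_in ≈ 41.9 Ω (inductive)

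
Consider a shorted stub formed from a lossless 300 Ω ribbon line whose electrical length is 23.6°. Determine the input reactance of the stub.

tan(βl) = 0.437
For a shorted stub, Z_in = jZ_0·tan(βl)

X_in ≈ 131 Ω (inductive)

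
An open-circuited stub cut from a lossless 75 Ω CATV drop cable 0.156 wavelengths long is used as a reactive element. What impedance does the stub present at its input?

βl = 2π × 0.156 = 56.2°
tan(βl) = 1.49
For an open-circuited stub, Z_in = −jZ_0·cot(βl) = −jZ_0/tan(βl)

Z_in ≈ −j50.3 Ω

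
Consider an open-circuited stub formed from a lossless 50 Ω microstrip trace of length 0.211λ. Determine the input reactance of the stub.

X_in ≈ -12.5 Ω (capacitive)

βl = 2π × 0.211 = 76°
tan(βl) = 4
For an open-circuited stub, Z_in = −jZ_0·cot(βl) = −jZ_0/tan(βl)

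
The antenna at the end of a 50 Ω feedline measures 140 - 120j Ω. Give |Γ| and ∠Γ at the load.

Γ ≈ 0.667 ∠ -20.9°

Γ = (Z_L − Z_0)/(Z_L + Z_0) = (90 − j120)/(190 − j120)
|Γ| = 150/225 = 0.667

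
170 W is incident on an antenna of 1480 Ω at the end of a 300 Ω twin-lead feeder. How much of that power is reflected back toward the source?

P_reflected ≈ 74.7 W

Γ = (1480 − 300)/(1480 + 300) = 0.663
|Γ|² = 0.439
P_refl = |Γ|²·P_inc = 74.7 W, P_del = (1 − |Γ|²)·P_inc = 95.3 W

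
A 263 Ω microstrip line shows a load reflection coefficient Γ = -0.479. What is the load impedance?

Z_L = Z_0·(1 + Γ)/(1 − Γ) = 263·(0.521)/(1.48)

Z_L ≈ 92.6 Ω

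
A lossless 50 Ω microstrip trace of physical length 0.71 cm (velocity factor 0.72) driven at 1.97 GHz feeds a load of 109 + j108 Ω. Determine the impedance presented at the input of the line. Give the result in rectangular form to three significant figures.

Z_in ≈ 146 − j105 Ω

λ = v/f = 0.72·c / 1.97 GHz = 0.11 m
βl = 2π·l/λ = 2π × 0.0648 = 23.3°
tan(βl) = tan(23.3°) = 0.431
Z_in = Z_0·(Z_L + jZ_0·tanβl)/(Z_0 + jZ_L·tanβl)
     = 50·(109 + j130)/(3.46 + j47)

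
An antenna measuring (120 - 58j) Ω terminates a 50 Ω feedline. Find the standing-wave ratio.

Γ = (Z_L − Z_0)/(Z_L + Z_0) = (70 − j58)/(170 − j58)
|Γ| = 90.9/180 = 0.506
VSWR = (1 + |Γ|)/(1 − |Γ|) = 1.51/0.494

VSWR ≈ 3.05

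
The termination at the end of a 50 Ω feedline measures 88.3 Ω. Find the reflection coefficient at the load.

Γ = 0.277

Γ = (Z_L − Z_0)/(Z_L + Z_0) = (88.3 − 50)/(88.3 + 50) = 38.3/138.3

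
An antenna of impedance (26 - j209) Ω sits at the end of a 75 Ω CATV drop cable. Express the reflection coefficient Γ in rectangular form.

Γ ≈ 0.719 − j0.582

Γ = (Z_L − Z_0)/(Z_L + Z_0) = (-49 − j209)/(101 − j209)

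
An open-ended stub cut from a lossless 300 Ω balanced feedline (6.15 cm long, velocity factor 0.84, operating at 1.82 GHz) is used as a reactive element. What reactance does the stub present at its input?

X_in ≈ 820 Ω (inductive)

λ = v/f = 0.84·c / 1.82 GHz = 0.138 m
βl = 2π·l/λ = 2π × 0.444 = 160°
tan(βl) = -0.366
For an open-ended stub, Z_in = −jZ_0·cot(βl) = −jZ_0/tan(βl)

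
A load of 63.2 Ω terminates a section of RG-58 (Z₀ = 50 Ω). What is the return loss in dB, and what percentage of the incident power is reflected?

Γ = (63.2 − 50)/(63.2 + 50) = 0.117
RL = −20·log₁₀(0.117) = 18.7 dB
P_refl/P_inc = |Γ|² = 0.0136

RL ≈ 18.7 dB; 1.36% of incident power reflected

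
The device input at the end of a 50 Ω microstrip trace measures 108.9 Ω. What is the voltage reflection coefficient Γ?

Γ = (Z_L − Z_0)/(Z_L + Z_0) = (108.9 − 50)/(108.9 + 50) = 58.9/158.9

Γ = 0.371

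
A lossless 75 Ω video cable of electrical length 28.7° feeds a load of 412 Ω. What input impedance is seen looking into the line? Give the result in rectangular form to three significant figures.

Z_in ≈ 53.3 − j119 Ω

tan(βl) = tan(28.7°) = 0.547
Z_in = Z_0·(Z_L + jZ_0·tanβl)/(Z_0 + jZ_L·tanβl)
     = 75·(412 + j41.1)/(75 + j226)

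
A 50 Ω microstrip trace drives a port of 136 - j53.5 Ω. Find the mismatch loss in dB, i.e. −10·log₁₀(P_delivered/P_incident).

Γ = (86 − j53.5)/(186 − j53.5), |Γ| = 0.523
|Γ|² = 0.274, so P_del/P_inc = 1 − |Γ|² = 0.726
ML = −10·log₁₀(1 − |Γ|²)

mismatch loss ≈ 1.39 dB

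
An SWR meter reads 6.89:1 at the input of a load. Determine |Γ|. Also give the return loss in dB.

|Γ| = (S − 1)/(S + 1) = (6.89 − 1)/(6.89 + 1) = 5.89/7.89
RL = −20·log₁₀|Γ| = −20·log₁₀(0.747)

|Γ| ≈ 0.747; return loss ≈ 2.54 dB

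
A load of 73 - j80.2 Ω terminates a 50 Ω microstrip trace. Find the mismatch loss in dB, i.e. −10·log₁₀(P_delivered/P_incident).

Γ = (23 − j80.2)/(123 − j80.2), |Γ| = 0.568
|Γ|² = 0.323, so P_del/P_inc = 1 − |Γ|² = 0.677
ML = −10·log₁₀(1 − |Γ|²)

mismatch loss ≈ 1.69 dB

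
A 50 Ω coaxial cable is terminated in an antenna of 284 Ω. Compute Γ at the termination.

Γ = 0.701

Γ = (Z_L − Z_0)/(Z_L + Z_0) = (284 − 50)/(284 + 50) = 234/334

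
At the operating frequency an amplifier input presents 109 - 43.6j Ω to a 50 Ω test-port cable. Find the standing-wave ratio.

VSWR ≈ 2.6

Γ = (Z_L − Z_0)/(Z_L + Z_0) = (59 − j43.6)/(159 − j43.6)
|Γ| = 73.4/165 = 0.445
VSWR = (1 + |Γ|)/(1 − |Γ|) = 1.44/0.555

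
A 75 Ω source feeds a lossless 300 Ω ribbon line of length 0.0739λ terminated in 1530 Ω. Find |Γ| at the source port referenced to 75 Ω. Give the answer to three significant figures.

|Γ| ≈ 0.887

βl = 2π × 0.0739 = 26.6°
tan(βl) = 0.501
Z_in = Z_0·(Z_L + jZ_0·tanβl)/(Z_0 + jZ_L·tanβl) = 254 − j499 Ω
Γ_s = (Z_in − Z_s)/(Z_in + Z_s) = (179 − j499)/(329 − j499), |Γ_s| = 0.887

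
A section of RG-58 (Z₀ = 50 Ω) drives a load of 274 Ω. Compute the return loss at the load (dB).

Γ = (274 − 50)/(274 + 50) = 0.691
RL = −20·log₁₀|Γ| = −20·log₁₀(0.691)

RL ≈ 3.21 dB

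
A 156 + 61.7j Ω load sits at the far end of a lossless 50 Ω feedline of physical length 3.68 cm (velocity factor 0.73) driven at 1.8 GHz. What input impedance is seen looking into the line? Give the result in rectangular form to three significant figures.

Z_in ≈ 14.3 + j9.9 Ω

λ = v/f = 0.73·c / 1.8 GHz = 0.122 m
βl = 2π·l/λ = 2π × 0.302 = 109°
tan(βl) = tan(109°) = -2.92
Z_in = Z_0·(Z_L + jZ_0·tanβl)/(Z_0 + jZ_L·tanβl)
     = 50·(156 − j84.4)/(230 − j456)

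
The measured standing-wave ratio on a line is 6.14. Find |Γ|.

|Γ| = (S − 1)/(S + 1) = (6.14 − 1)/(6.14 + 1) = 5.14/7.14

|Γ| ≈ 0.72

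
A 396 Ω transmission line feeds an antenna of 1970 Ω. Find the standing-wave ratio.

VSWR ≈ 4.97

Γ = (1970 − 396)/(1970 + 396) = 0.665
VSWR = (1 + 0.665)/(1 − 0.665)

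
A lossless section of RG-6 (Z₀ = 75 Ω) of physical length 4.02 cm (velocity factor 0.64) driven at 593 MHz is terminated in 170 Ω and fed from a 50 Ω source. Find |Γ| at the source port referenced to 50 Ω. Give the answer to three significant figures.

λ = v/f = 0.64·c / 593 MHz = 0.324 m
βl = 2π·l/λ = 2π × 0.124 = 44.7°
tan(βl) = 0.989
Z_in = Z_0·(Z_L + jZ_0·tanβl)/(Z_0 + jZ_L·tanβl) = 55.8 − j50.9 Ω
Γ_s = (Z_in − Z_s)/(Z_in + Z_s) = (5.79 − j50.9)/(106 − j50.9), |Γ_s| = 0.437

|Γ| ≈ 0.437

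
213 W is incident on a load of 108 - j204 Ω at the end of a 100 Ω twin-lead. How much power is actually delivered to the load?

P_delivered ≈ 108 W

|Γ| = |(8 − j204)/(208 − j204)| = 0.701
|Γ|² = 0.491
P_refl = |Γ|²·P_inc = 105 W, P_del = (1 − |Γ|²)·P_inc = 108 W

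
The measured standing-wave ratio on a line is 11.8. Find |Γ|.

|Γ| = (S − 1)/(S + 1) = (11.8 − 1)/(11.8 + 1) = 10.8/12.8

|Γ| ≈ 0.844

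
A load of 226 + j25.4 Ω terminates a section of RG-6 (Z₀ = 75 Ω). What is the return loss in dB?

RL ≈ 5.9 dB

Γ = (151 + j25.4)/(301 + j25.4), |Γ| = 0.507
RL = −20·log₁₀|Γ| = −20·log₁₀(0.507)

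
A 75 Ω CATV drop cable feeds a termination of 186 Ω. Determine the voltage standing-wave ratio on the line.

For a purely resistive load, VSWR = R_L/Z_0 or Z_0/R_L (whichever > 1) = 186/75

VSWR ≈ 2.48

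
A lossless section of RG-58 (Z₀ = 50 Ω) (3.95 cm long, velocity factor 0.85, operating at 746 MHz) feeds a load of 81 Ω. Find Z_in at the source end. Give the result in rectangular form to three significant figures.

λ = v/f = 0.85·c / 746 MHz = 0.342 m
βl = 2π·l/λ = 2π × 0.116 = 41.6°
tan(βl) = tan(41.6°) = 0.888
Z_in = Z_0·(Z_L + jZ_0·tanβl)/(Z_0 + jZ_L·tanβl)
     = 50·(81 + j44.4)/(50 + j71.9)

Z_in ≈ 47.2 − j23.5 Ω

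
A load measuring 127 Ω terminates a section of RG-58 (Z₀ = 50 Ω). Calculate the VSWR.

VSWR ≈ 2.54

Γ = (127 − 50)/(127 + 50) = 0.435
VSWR = (1 + 0.435)/(1 − 0.435)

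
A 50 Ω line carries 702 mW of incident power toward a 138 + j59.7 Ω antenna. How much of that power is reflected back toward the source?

P_reflected ≈ 204 mW

|Γ| = |(88 + j59.7)/(188 + j59.7)| = 0.539
|Γ|² = 0.291
P_refl = |Γ|²·P_inc = 204 mW, P_del = (1 − |Γ|²)·P_inc = 498 mW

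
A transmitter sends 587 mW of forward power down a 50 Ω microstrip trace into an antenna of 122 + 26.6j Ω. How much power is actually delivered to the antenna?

|Γ| = |(72 + j26.6)/(172 + j26.6)| = 0.441
|Γ|² = 0.194
P_refl = |Γ|²·P_inc = 114 mW, P_del = (1 − |Γ|²)·P_inc = 473 mW

P_delivered ≈ 473 mW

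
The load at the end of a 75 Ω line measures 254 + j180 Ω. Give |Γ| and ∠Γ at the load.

Γ = (Z_L − Z_0)/(Z_L + Z_0) = (179 + j180)/(329 + j180)
|Γ| = 254/375 = 0.677

Γ ≈ 0.677 ∠ 16.5°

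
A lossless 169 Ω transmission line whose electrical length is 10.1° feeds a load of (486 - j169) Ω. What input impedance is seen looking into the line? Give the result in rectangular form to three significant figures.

tan(βl) = tan(10.1°) = 0.178
Z_in = Z_0·(Z_L + jZ_0·tanβl)/(Z_0 + jZ_L·tanβl)
     = 169·(486 − j139)/(199 + j86.6)

Z_in ≈ 304 − j250 Ω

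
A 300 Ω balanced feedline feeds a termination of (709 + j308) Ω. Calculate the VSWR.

VSWR ≈ 2.89

Γ = (Z_L − Z_0)/(Z_L + Z_0) = (409 + j308)/(1009 + j308)
|Γ| = 512/1050 = 0.485
VSWR = (1 + |Γ|)/(1 − |Γ|) = 1.49/0.515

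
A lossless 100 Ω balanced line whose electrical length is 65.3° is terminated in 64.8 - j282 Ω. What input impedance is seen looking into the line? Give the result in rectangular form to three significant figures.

Z_in ≈ 7.02 − j10.4 Ω

tan(βl) = tan(65.3°) = 2.17
Z_in = Z_0·(Z_L + jZ_0·tanβl)/(Z_0 + jZ_L·tanβl)
     = 100·(64.8 − j64.6)/(713 + j141)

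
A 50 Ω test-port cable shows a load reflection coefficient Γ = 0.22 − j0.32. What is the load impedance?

Z_L ≈ 59.7 − j45 Ω

Z_L = Z_0·(1 + Γ)/(1 − Γ) = 50·(1.22 − j0.32)/(0.78 + j0.32)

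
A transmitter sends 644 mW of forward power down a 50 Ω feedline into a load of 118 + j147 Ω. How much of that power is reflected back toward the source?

P_reflected ≈ 339 mW

|Γ| = |(68 + j147)/(168 + j147)| = 0.726
|Γ|² = 0.526
P_refl = |Γ|²·P_inc = 339 mW, P_del = (1 − |Γ|²)·P_inc = 305 mW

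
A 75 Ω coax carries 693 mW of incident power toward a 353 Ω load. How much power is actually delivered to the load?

P_delivered ≈ 401 mW

Γ = (353 − 75)/(353 + 75) = 0.65
|Γ|² = 0.422
P_refl = |Γ|²·P_inc = 292 mW, P_del = (1 − |Γ|²)·P_inc = 401 mW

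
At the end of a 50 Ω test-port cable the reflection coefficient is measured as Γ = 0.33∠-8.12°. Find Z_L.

Z_L = Z_0·(1 + Γ)/(1 − Γ) = 50·(1.33 − j0.0466)/(0.673 + j0.0466)

Z_L ≈ 97.8 − j10.2 Ω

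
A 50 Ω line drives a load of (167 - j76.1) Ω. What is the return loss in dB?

Γ = (117 − j76.1)/(217 − j76.1), |Γ| = 0.607
RL = −20·log₁₀|Γ| = −20·log₁₀(0.607)

RL ≈ 4.34 dB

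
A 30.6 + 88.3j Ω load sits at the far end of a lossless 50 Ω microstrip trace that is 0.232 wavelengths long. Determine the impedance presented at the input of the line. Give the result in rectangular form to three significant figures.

βl = 2π × 0.232 = 83.5°
tan(βl) = tan(83.5°) = 8.8
Z_in = Z_0·(Z_L + jZ_0·tanβl)/(Z_0 + jZ_L·tanβl)
     = 50·(30.6 + j529)/(-727 + j269)

Z_in ≈ 9.98 − j32.6 Ω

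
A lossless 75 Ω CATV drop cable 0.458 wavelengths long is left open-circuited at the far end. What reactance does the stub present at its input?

βl = 2π × 0.458 = 165°
tan(βl) = -0.27
For an open-circuited stub, Z_in = −jZ_0·cot(βl) = −jZ_0/tan(βl)

X_in ≈ 278 Ω (inductive)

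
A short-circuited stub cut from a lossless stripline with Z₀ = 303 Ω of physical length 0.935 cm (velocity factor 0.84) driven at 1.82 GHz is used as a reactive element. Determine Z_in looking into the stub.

λ = v/f = 0.84·c / 1.82 GHz = 0.138 m
βl = 2π·l/λ = 2π × 0.0675 = 24.3°
tan(βl) = 0.452
For a short-circuited stub, Z_in = jZ_0·tan(βl)

Z_in ≈ +j137 Ω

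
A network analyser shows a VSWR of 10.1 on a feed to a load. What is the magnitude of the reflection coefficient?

|Γ| ≈ 0.82

|Γ| = (S − 1)/(S + 1) = (10.1 − 1)/(10.1 + 1) = 9.1/11.1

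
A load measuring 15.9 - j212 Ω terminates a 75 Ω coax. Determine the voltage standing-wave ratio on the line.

VSWR ≈ 42.6

Γ = (Z_L − Z_0)/(Z_L + Z_0) = (-59.1 − j212)/(90.9 − j212)
|Γ| = 220/231 = 0.954
VSWR = (1 + |Γ|)/(1 − |Γ|) = 1.95/0.0459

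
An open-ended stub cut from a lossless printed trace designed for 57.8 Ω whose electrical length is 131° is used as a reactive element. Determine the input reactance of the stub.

X_in ≈ 50.2 Ω (inductive)

tan(βl) = -1.15
For an open-ended stub, Z_in = −jZ_0·cot(βl) = −jZ_0/tan(βl)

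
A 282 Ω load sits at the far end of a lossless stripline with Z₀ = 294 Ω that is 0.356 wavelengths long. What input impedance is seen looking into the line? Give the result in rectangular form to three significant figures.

βl = 2π × 0.356 = 128°
tan(βl) = tan(128°) = -1.27
Z_in = Z_0·(Z_L + jZ_0·tanβl)/(Z_0 + jZ_L·tanβl)
     = 294·(282 − j374)/(294 − j359)

Z_in ≈ 297 − j12 Ω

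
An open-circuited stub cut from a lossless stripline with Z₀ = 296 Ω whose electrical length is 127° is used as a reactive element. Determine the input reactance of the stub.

X_in ≈ 223 Ω (inductive)

tan(βl) = -1.33
For an open-circuited stub, Z_in = −jZ_0·cot(βl) = −jZ_0/tan(βl)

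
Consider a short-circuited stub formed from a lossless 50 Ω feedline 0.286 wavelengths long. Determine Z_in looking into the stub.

Z_in ≈ −j217 Ω

βl = 2π × 0.286 = 103°
tan(βl) = -4.35
For a short-circuited stub, Z_in = jZ_0·tan(βl)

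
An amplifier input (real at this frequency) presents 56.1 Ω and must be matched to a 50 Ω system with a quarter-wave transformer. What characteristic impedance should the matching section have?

Z_qwt ≈ 53 Ω

Z_qwt = √(Z_0·R_L) = √(50 × 56.1) = √2805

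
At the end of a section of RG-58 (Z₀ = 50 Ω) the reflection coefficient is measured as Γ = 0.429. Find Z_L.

Z_L ≈ 125 Ω

Z_L = Z_0·(1 + Γ)/(1 − Γ) = 50·(1.43)/(0.571)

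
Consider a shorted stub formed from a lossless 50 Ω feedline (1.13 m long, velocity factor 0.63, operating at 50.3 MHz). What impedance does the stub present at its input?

λ = v/f = 0.63·c / 50.3 MHz = 3.76 m
βl = 2π·l/λ = 2π × 0.301 = 108°
tan(βl) = -3.03
For a shorted stub, Z_in = jZ_0·tan(βl)

Z_in ≈ −j151 Ω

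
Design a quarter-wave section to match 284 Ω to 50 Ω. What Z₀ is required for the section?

Z_qwt = √(Z_0·R_L) = √(50 × 284) = √14200

Z_qwt ≈ 119 Ω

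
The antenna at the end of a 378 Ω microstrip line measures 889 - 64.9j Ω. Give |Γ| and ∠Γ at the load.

Γ ≈ 0.406 ∠ -4.31°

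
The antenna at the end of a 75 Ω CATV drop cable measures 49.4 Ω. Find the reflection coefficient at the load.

Γ = (Z_L − Z_0)/(Z_L + Z_0) = (49.4 − 75)/(49.4 + 75) = -25.6/124.4

Γ = -0.206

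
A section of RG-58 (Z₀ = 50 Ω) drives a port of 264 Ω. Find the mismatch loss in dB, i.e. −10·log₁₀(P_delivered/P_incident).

mismatch loss ≈ 2.71 dB

Γ = (264 − 50)/(264 + 50) = 0.682
|Γ|² = 0.464, so P_del/P_inc = 1 − |Γ|² = 0.536
ML = −10·log₁₀(1 − |Γ|²)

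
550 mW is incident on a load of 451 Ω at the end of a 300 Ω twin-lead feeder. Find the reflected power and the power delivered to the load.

Γ = (451 − 300)/(451 + 300) = 0.201
|Γ|² = 0.0404
P_refl = |Γ|²·P_inc = 22.2 mW, P_del = (1 − |Γ|²)·P_inc = 528 mW

P_reflected ≈ 22.2 mW; P_delivered ≈ 528 mW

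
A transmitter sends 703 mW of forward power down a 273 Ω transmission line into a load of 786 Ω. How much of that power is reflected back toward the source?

Γ = (786 − 273)/(786 + 273) = 0.484
|Γ|² = 0.235
P_refl = |Γ|²·P_inc = 165 mW, P_del = (1 − |Γ|²)·P_inc = 538 mW

P_reflected ≈ 165 mW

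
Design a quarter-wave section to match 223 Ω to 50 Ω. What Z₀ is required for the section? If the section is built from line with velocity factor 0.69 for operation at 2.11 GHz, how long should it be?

Z_qwt = √(Z_0·R_L) = √(50 × 223) = √11150
λ = 0.69·c/f = 0.0981 m, so l = λ/4 = 0.0245 m

Z_qwt ≈ 106 Ω; length ≈ 2.45 cm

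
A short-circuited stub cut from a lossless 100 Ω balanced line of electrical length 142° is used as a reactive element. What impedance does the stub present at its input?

tan(βl) = -0.781
For a short-circuited stub, Z_in = jZ_0·tan(βl)

Z_in ≈ −j78.1 Ω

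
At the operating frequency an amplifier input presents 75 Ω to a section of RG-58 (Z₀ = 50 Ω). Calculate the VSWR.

VSWR ≈ 1.5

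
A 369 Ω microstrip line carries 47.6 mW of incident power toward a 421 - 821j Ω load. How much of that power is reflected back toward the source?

|Γ| = |(52 − j821)/(790 − j821)| = 0.722
|Γ|² = 0.521
P_refl = |Γ|²·P_inc = 24.8 mW, P_del = (1 − |Γ|²)·P_inc = 22.8 mW

P_reflected ≈ 24.8 mW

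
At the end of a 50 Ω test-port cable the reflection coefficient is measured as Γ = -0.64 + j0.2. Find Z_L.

Z_L = Z_0·(1 + Γ)/(1 − Γ) = 50·(0.36 + j0.2)/(1.64 − j0.2)

Z_L ≈ 10.1 + j7.33 Ω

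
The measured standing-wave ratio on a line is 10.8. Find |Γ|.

|Γ| ≈ 0.831

|Γ| = (S − 1)/(S + 1) = (10.8 − 1)/(10.8 + 1) = 9.8/11.8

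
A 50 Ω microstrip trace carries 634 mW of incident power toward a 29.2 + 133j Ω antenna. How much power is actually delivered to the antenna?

|Γ| = |(-20.8 + j133)/(79.2 + j133)| = 0.87
|Γ|² = 0.756
P_refl = |Γ|²·P_inc = 479 mW, P_del = (1 − |Γ|²)·P_inc = 155 mW

P_delivered ≈ 155 mW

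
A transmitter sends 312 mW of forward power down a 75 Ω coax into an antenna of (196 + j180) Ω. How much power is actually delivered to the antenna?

P_delivered ≈ 173 mW

|Γ| = |(121 + j180)/(271 + j180)| = 0.667
|Γ|² = 0.444
P_refl = |Γ|²·P_inc = 139 mW, P_del = (1 − |Γ|²)·P_inc = 173 mW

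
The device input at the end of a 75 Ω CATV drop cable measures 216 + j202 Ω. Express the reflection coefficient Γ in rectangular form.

Γ ≈ 0.652 + j0.241

Γ = (Z_L − Z_0)/(Z_L + Z_0) = (141 + j202)/(291 + j202)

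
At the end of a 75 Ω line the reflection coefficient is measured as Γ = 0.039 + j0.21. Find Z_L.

Z_L = Z_0·(1 + Γ)/(1 − Γ) = 75·(1.04 + j0.21)/(0.961 − j0.21)

Z_L ≈ 74 + j32.6 Ω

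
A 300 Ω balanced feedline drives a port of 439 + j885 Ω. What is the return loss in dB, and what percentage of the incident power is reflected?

RL ≈ 2.19 dB; 60.4% of incident power reflected

Γ = (139 + j885)/(739 + j885), |Γ| = 0.777
RL = −20·log₁₀(0.777) = 2.19 dB
P_refl/P_inc = |Γ|² = 0.604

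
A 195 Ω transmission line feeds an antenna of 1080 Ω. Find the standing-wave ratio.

For a purely resistive load, VSWR = R_L/Z_0 or Z_0/R_L (whichever > 1) = 1080/195

VSWR ≈ 5.54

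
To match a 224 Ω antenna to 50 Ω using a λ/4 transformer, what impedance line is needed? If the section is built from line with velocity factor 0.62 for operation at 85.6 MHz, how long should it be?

Z_qwt = √(Z_0·R_L) = √(50 × 224) = √11200
λ = 0.62·c/f = 2.17 m, so l = λ/4 = 0.543 m

Z_qwt ≈ 106 Ω; length ≈ 54.3 cm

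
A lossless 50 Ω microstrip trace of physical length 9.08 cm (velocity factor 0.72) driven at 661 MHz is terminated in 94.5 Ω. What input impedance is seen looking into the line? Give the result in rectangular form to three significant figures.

λ = v/f = 0.72·c / 661 MHz = 0.327 m
βl = 2π·l/λ = 2π × 0.278 = 100°
tan(βl) = tan(100°) = -5.65
Z_in = Z_0·(Z_L + jZ_0·tanβl)/(Z_0 + jZ_L·tanβl)
     = 50·(94.5 − j283)/(50 − j534)

Z_in ≈ 27 + j6.31 Ω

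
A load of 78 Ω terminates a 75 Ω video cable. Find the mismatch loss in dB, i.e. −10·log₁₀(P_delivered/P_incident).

mismatch loss ≈ 0.00167 dB

Γ = (78 − 75)/(78 + 75) = 0.0196
|Γ|² = 0.000384, so P_del/P_inc = 1 − |Γ|² = 1
ML = −10·log₁₀(1 − |Γ|²)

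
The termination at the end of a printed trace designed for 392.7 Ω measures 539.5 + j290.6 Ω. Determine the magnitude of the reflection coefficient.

|Γ| ≈ 0.333

Γ = (Z_L − Z_0)/(Z_L + Z_0) = (146.8 + j290.6)/(932.2 + j290.6)
|Γ| = 326/976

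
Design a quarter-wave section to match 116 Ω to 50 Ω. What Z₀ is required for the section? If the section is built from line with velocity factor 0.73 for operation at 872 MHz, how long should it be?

Z_qwt ≈ 76.2 Ω; length ≈ 6.28 cm

Z_qwt = √(Z_0·R_L) = √(50 × 116) = √5800
λ = 0.73·c/f = 0.251 m, so l = λ/4 = 0.0628 m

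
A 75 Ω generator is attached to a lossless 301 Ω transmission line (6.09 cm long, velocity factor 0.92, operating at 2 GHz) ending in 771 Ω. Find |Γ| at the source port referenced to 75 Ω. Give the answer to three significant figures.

|Γ| ≈ 0.804

λ = v/f = 0.92·c / 2 GHz = 0.138 m
βl = 2π·l/λ = 2π × 0.441 = 159°
tan(βl) = -0.386
Z_in = Z_0·(Z_L + jZ_0·tanβl)/(Z_0 + jZ_L·tanβl) = 448 + j327 Ω
Γ_s = (Z_in − Z_s)/(Z_in + Z_s) = (373 + j327)/(523 + j327), |Γ_s| = 0.804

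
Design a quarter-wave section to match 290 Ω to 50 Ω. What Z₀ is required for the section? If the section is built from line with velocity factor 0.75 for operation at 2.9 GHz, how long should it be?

Z_qwt ≈ 120 Ω; length ≈ 1.94 cm

Z_qwt = √(Z_0·R_L) = √(50 × 290) = √14500
λ = 0.75·c/f = 0.0776 m, so l = λ/4 = 0.0194 m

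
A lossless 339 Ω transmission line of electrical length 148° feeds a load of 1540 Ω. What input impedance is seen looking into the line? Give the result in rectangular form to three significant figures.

Z_in ≈ 236 + j459 Ω

tan(βl) = tan(148°) = -0.625
Z_in = Z_0·(Z_L + jZ_0·tanβl)/(Z_0 + jZ_L·tanβl)
     = 339·(1540 − j212)/(339 − j962)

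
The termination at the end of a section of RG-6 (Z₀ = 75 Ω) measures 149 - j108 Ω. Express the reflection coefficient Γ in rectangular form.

Γ ≈ 0.457 − j0.262

Γ = (Z_L − Z_0)/(Z_L + Z_0) = (74 − j108)/(224 − j108)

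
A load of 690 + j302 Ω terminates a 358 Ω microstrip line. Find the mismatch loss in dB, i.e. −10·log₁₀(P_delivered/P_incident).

mismatch loss ≈ 0.806 dB

Γ = (332 + j302)/(1048 + j302), |Γ| = 0.412
|Γ|² = 0.169, so P_del/P_inc = 1 − |Γ|² = 0.831
ML = −10·log₁₀(1 − |Γ|²)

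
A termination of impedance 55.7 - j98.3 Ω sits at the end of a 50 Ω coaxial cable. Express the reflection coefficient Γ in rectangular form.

Γ = (Z_L − Z_0)/(Z_L + Z_0) = (5.7 − j98.3)/(105.7 − j98.3)

Γ ≈ 0.493 − j0.472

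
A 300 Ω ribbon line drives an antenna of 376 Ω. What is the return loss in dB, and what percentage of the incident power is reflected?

RL ≈ 19 dB; 1.26% of incident power reflected

Γ = (376 − 300)/(376 + 300) = 0.112
RL = −20·log₁₀(0.112) = 19 dB
P_refl/P_inc = |Γ|² = 0.0126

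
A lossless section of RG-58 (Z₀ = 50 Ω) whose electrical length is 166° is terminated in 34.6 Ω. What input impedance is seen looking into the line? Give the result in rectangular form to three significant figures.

tan(βl) = tan(166°) = -0.249
Z_in = Z_0·(Z_L + jZ_0·tanβl)/(Z_0 + jZ_L·tanβl)
     = 50·(34.6 − j12.5)/(50 − j8.63)

Z_in ≈ 35.7 − j6.31 Ω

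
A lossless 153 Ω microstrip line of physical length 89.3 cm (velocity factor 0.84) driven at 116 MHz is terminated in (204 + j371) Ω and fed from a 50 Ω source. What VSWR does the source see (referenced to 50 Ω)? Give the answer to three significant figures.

λ = v/f = 0.84·c / 116 MHz = 2.17 m
βl = 2π·l/λ = 2π × 0.411 = 148°
tan(βl) = -0.625
Z_in = Z_0·(Z_L + jZ_0·tanβl)/(Z_0 + jZ_L·tanβl) = 40.4 + j123 Ω
Γ_s = (Z_in − Z_s)/(Z_in + Z_s) = (-9.62 + j123)/(90.4 + j123), |Γ_s| = 0.808
VSWR = (1 + |Γ_s|)/(1 − |Γ_s|)

VSWR ≈ 9.41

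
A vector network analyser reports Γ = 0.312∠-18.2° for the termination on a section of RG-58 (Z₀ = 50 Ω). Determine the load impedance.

Z_L = Z_0·(1 + Γ)/(1 − Γ) = 50·(1.3 − j0.0974)/(0.704 + j0.0974)

Z_L ≈ 89.4 − j19.3 Ω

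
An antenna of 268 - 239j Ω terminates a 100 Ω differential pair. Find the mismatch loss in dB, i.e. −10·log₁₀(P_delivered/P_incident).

Γ = (168 − j239)/(368 − j239), |Γ| = 0.666
|Γ|² = 0.443, so P_del/P_inc = 1 − |Γ|² = 0.557
ML = −10·log₁₀(1 − |Γ|²)

mismatch loss ≈ 2.54 dB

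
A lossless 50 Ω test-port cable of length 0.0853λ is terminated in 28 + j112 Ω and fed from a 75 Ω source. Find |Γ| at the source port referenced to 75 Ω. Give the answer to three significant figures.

βl = 2π × 0.0853 = 30.7°
tan(βl) = 0.594
Z_in = Z_0·(Z_L + jZ_0·tanβl)/(Z_0 + jZ_L·tanβl) = 172 − j255 Ω
Γ_s = (Z_in − Z_s)/(Z_in + Z_s) = (97.3 − j255)/(247 − j255), |Γ_s| = 0.769

|Γ| ≈ 0.769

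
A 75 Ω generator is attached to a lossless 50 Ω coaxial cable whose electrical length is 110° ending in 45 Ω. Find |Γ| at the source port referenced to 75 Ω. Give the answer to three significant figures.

tan(βl) = -2.75
Z_in = Z_0·(Z_L + jZ_0·tanβl)/(Z_0 + jZ_L·tanβl) = 54.1 − j3.67 Ω
Γ_s = (Z_in − Z_s)/(Z_in + Z_s) = (-20.9 − j3.67)/(129 − j3.67), |Γ_s| = 0.165

|Γ| ≈ 0.165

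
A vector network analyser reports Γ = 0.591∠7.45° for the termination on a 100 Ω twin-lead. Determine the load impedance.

Z_L = Z_0·(1 + Γ)/(1 − Γ) = 100·(1.59 + j0.0766)/(0.414 − j0.0766)

Z_L ≈ 367 + j86.5 Ω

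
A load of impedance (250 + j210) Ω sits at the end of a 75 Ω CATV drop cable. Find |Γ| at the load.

|Γ| ≈ 0.706

Γ = (Z_L − Z_0)/(Z_L + Z_0) = (175 + j210)/(325 + j210)
|Γ| = 273/387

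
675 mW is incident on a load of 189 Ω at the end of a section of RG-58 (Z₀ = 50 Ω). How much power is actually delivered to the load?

Γ = (189 − 50)/(189 + 50) = 0.582
|Γ|² = 0.338
P_refl = |Γ|²·P_inc = 228 mW, P_del = (1 − |Γ|²)·P_inc = 447 mW

P_delivered ≈ 447 mW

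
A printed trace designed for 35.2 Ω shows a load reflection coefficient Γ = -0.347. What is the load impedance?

Z_L ≈ 17.1 Ω

Z_L = Z_0·(1 + Γ)/(1 − Γ) = 35.2·(0.653)/(1.35)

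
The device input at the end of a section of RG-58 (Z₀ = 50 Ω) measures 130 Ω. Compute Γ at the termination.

Γ = 0.444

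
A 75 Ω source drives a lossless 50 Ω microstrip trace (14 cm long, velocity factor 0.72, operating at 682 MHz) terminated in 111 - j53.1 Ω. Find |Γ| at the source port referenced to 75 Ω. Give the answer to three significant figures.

λ = v/f = 0.72·c / 682 MHz = 0.317 m
βl = 2π·l/λ = 2π × 0.442 = 159°
tan(βl) = -0.381
Z_in = Z_0·(Z_L + jZ_0·tanβl)/(Z_0 + jZ_L·tanβl) = 119 + j47.6 Ω
Γ_s = (Z_in − Z_s)/(Z_in + Z_s) = (43.8 + j47.6)/(194 + j47.6), |Γ_s| = 0.324

|Γ| ≈ 0.324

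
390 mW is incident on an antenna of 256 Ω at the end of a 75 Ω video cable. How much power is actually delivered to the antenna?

Γ = (256 − 75)/(256 + 75) = 0.547
|Γ|² = 0.299
P_refl = |Γ|²·P_inc = 117 mW, P_del = (1 − |Γ|²)·P_inc = 273 mW

P_delivered ≈ 273 mW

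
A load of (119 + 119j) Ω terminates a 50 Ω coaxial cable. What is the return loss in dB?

Γ = (69 + j119)/(169 + j119), |Γ| = 0.666
RL = −20·log₁₀|Γ| = −20·log₁₀(0.666)

RL ≈ 3.54 dB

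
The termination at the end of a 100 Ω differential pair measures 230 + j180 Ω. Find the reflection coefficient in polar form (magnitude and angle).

Γ ≈ 0.591 ∠ 25.6°

Γ = (Z_L − Z_0)/(Z_L + Z_0) = (130 + j180)/(330 + j180)
|Γ| = 222/376 = 0.591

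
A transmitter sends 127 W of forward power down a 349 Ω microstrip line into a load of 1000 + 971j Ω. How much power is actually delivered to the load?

P_delivered ≈ 64.2 W

|Γ| = |(651 + j971)/(1349 + j971)| = 0.703
|Γ|² = 0.495
P_refl = |Γ|²·P_inc = 62.8 W, P_del = (1 − |Γ|²)·P_inc = 64.2 W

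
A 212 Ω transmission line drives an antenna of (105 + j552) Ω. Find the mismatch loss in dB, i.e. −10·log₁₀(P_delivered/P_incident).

Γ = (-107 + j552)/(317 + j552), |Γ| = 0.883
|Γ|² = 0.78, so P_del/P_inc = 1 − |Γ|² = 0.22
ML = −10·log₁₀(1 − |Γ|²)

mismatch loss ≈ 6.58 dB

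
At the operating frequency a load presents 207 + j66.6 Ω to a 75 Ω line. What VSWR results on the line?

VSWR ≈ 3.08

Γ = (Z_L − Z_0)/(Z_L + Z_0) = (132 + j66.6)/(282 + j66.6)
|Γ| = 148/290 = 0.51
VSWR = (1 + |Γ|)/(1 − |Γ|) = 1.51/0.49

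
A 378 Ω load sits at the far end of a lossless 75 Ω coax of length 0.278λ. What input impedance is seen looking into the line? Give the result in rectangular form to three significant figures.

Z_in ≈ 15.3 + j12.8 Ω

βl = 2π × 0.278 = 100°
tan(βl) = tan(100°) = -5.63
Z_in = Z_0·(Z_L + jZ_0·tanβl)/(Z_0 + jZ_L·tanβl)
     = 75·(378 − j422)/(75 − j2130)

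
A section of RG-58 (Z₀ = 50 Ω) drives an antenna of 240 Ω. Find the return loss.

Γ = (240 − 50)/(240 + 50) = 0.655
RL = −20·log₁₀|Γ| = −20·log₁₀(0.655)

RL ≈ 3.67 dB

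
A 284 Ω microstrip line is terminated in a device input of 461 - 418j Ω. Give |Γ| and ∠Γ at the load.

Γ = (Z_L − Z_0)/(Z_L + Z_0) = (177 − j418)/(745 − j418)
|Γ| = 454/854 = 0.531

Γ ≈ 0.531 ∠ -37.8°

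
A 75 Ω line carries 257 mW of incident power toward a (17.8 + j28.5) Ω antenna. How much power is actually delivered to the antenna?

|Γ| = |(-57.2 + j28.5)/(92.8 + j28.5)| = 0.658
|Γ|² = 0.433
P_refl = |Γ|²·P_inc = 111 mW, P_del = (1 − |Γ|²)·P_inc = 146 mW

P_delivered ≈ 146 mW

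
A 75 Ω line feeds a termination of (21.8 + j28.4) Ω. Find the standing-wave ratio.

VSWR ≈ 3.97

Γ = (Z_L − Z_0)/(Z_L + Z_0) = (-53.2 + j28.4)/(96.8 + j28.4)
|Γ| = 60.3/101 = 0.598
VSWR = (1 + |Γ|)/(1 − |Γ|) = 1.6/0.402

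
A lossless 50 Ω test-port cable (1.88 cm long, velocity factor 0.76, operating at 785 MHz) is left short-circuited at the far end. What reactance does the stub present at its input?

X_in ≈ 21.5 Ω (inductive)

λ = v/f = 0.76·c / 785 MHz = 0.29 m
βl = 2π·l/λ = 2π × 0.0647 = 23.3°
tan(βl) = 0.431
For a short-circuited stub, Z_in = jZ_0·tan(βl)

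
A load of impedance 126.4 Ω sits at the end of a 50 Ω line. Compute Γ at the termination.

Γ = 0.433

Γ = (Z_L − Z_0)/(Z_L + Z_0) = (126.4 − 50)/(126.4 + 50) = 76.4/176.4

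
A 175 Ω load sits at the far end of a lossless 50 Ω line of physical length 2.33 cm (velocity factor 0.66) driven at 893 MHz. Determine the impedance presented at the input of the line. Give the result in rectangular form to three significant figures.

λ = v/f = 0.66·c / 893 MHz = 0.222 m
βl = 2π·l/λ = 2π × 0.105 = 37.8°
tan(βl) = tan(37.8°) = 0.777
Z_in = Z_0·(Z_L + jZ_0·tanβl)/(Z_0 + jZ_L·tanβl)
     = 50·(175 + j38.8)/(50 + j136)

Z_in ≈ 33.4 − j52.1 Ω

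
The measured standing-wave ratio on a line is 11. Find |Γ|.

|Γ| ≈ 0.833

|Γ| = (S − 1)/(S + 1) = (11 − 1)/(11 + 1) = 10/12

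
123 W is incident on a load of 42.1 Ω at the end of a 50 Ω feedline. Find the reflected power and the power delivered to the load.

P_reflected ≈ 0.905 W; P_delivered ≈ 122 W

Γ = (42.1 − 50)/(42.1 + 50) = -0.0858
|Γ|² = 0.00736
P_refl = |Γ|²·P_inc = 0.905 W, P_del = (1 − |Γ|²)·P_inc = 122 W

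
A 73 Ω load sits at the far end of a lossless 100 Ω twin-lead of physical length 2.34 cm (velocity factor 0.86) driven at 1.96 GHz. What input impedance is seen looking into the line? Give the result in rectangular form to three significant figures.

λ = v/f = 0.86·c / 1.96 GHz = 0.132 m
βl = 2π·l/λ = 2π × 0.178 = 64°
tan(βl) = tan(64°) = 2.05
Z_in = Z_0·(Z_L + jZ_0·tanβl)/(Z_0 + jZ_L·tanβl)
     = 100·(73 + j205)/(100 + j150)

Z_in ≈ 117 + j29.6 Ω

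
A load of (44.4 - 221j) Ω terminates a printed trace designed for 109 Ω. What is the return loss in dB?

RL ≈ 1.35 dB

Γ = (-64.6 − j221)/(153.4 − j221), |Γ| = 0.856
RL = −20·log₁₀|Γ| = −20·log₁₀(0.856)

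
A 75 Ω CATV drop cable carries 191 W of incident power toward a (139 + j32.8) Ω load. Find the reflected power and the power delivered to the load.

|Γ| = |(64 + j32.8)/(214 + j32.8)| = 0.332
|Γ|² = 0.11
P_refl = |Γ|²·P_inc = 21.1 W, P_del = (1 − |Γ|²)·P_inc = 170 W

P_reflected ≈ 21.1 W; P_delivered ≈ 170 W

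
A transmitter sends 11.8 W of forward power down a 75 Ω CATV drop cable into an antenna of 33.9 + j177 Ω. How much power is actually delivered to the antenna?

P_delivered ≈ 2.78 W

|Γ| = |(-41.1 + j177)/(108.9 + j177)| = 0.874
|Γ|² = 0.765
P_refl = |Γ|²·P_inc = 9.02 W, P_del = (1 − |Γ|²)·P_inc = 2.78 W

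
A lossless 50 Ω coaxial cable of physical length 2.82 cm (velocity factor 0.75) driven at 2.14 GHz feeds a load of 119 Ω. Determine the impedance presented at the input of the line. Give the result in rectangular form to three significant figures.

Z_in ≈ 21.2 + j4.72 Ω

λ = v/f = 0.75·c / 2.14 GHz = 0.105 m
βl = 2π·l/λ = 2π × 0.268 = 96.6°
tan(βl) = tan(96.6°) = -8.7
Z_in = Z_0·(Z_L + jZ_0·tanβl)/(Z_0 + jZ_L·tanβl)
     = 50·(119 − j435)/(50 − j1040)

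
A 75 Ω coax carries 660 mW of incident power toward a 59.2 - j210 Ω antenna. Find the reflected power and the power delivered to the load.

P_reflected ≈ 471 mW; P_delivered ≈ 189 mW

|Γ| = |(-15.8 − j210)/(134.2 − j210)| = 0.845
|Γ|² = 0.714
P_refl = |Γ|²·P_inc = 471 mW, P_del = (1 − |Γ|²)·P_inc = 189 mW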